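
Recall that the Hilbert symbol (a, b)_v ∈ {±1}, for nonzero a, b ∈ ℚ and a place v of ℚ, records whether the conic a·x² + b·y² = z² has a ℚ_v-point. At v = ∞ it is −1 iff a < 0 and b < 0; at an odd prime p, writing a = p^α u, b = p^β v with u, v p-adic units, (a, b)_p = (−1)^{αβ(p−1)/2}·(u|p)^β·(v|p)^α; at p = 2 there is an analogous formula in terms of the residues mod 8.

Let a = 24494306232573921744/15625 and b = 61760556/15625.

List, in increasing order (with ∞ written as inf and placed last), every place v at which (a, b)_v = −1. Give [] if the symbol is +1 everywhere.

(a, b) ≡ (520149, 190619) mod (ℚ^×)²; places V = {2, 3, 5, 7, 11, 13, 17, 31, 43, 47, ∞}.
(a,b)_13: α=2, u≡11; β=1, v≡12 (mod 13); (11|13)=-1, (12|13)=+1; sign (−1)^0·-1^1·+1^2 = -1.
(a,b)_3: α=5, u≡1; β=4, v≡2 (mod 3); (1|3)=+1, (2|3)=-1; sign (−1)^0·+1^4·-1^5 = -1.
(a,b)_47: α=1, u≡40; β=0, v≡21 (mod 47); (40|47)=-1, (21|47)=+1; sign (−1)^0·-1^0·+1^1 = +1.
(a,b)_17: α=1, u≡10; β=0, v≡16 (mod 17); (10|17)=-1, (16|17)=+1; sign (−1)^0·-1^0·+1^1 = +1.
(a,b)_∞: sgn(520149)=+, sgn(190619)=+, so +1.
(a,b)_7: α=1, u≡1; β=0, v≡4 (mod 7); (1|7)=+1, (4|7)=+1; sign (−1)^0·+1^0·+1^1 = +1.
(a,b)_31: α=3, u≡20; β=1, v≡30 (mod 31); (20|31)=+1, (30|31)=-1; sign (−1)^1·+1^1·-1^3 = +1.
(a,b)_5: α=-6, u≡4; β=-6, v≡1 (mod 5); (4|5)=+1, (1|5)=+1; sign (−1)^0·+1^-6·+1^-6 = +1.
(a,b)_43: α=2, u≡40; β=1, v≡38 (mod 43); (40|43)=+1, (38|43)=+1; sign (−1)^0·+1^1·+1^2 = +1.
(a,b)_2: α=4, β=2; u≡5, v≡3 (mod 8); ε(u)ε(v)=0·1, αω(v)=4·1, βω(u)=2·1; sum ≡ 0  ⇒  +1.
(a,b)_11: α=2, u≡5; β=1, v≡4 (mod 11); (5|11)=+1, (4|11)=+1; sign (−1)^0·+1^1·+1^2 = +1.
Ram(520149, 190619) = {3, 13}; no ℚ_3-point on the conic.

[3, 13]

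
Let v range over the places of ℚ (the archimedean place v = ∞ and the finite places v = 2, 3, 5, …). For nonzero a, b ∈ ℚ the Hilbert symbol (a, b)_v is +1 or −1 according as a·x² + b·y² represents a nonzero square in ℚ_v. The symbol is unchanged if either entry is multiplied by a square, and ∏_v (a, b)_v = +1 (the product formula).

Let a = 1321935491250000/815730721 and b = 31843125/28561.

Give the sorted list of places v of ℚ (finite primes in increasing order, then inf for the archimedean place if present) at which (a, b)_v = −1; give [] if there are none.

(a, b) ≡ (165, 629) mod (ℚ^×)²; places V = {2, 3, 5, 11, 13, 17, 37, ∞}.
(a,b)_13: α=-8, u≡3; β=-4, v≡2 (mod 13); (3|13)=+1, (2|13)=-1; sign (−1)^0·+1^-4·-1^-8 = +1.
(a,b)_∞: sgn(165)=+, sgn(629)=+, so +1.
(a,b)_17: α=2, u≡14; β=1, v≡14 (mod 17); (14|17)=-1, (14|17)=-1; sign (−1)^0·-1^1·-1^2 = -1.
(a,b)_37: α=2, u≡19; β=1, v≡23 (mod 37); (19|37)=-1, (23|37)=-1; sign (−1)^0·-1^1·-1^2 = -1.
(a,b)_3: α=5, u≡1; β=4, v≡2 (mod 3); (1|3)=+1, (2|3)=-1; sign (−1)^0·+1^4·-1^5 = -1.
(a,b)_5: α=7, u≡3; β=4, v≡4 (mod 5); (3|5)=-1, (4|5)=+1; sign (−1)^0·-1^4·+1^7 = +1.
(a,b)_11: α=1, u≡9; β=0, v≡10 (mod 11); (9|11)=+1, (10|11)=-1; sign (−1)^0·+1^0·-1^1 = -1.
(a,b)_2: α=4, β=0; u≡5, v≡5 (mod 8); ε(u)ε(v)=0·0, αω(v)=4·1, βω(u)=0·1; sum ≡ 0  ⇒  +1.
|Ram(165, 629)| = 4, even; anisotropic at {3, 11, 17, 37}.

[3, 11, 17, 37]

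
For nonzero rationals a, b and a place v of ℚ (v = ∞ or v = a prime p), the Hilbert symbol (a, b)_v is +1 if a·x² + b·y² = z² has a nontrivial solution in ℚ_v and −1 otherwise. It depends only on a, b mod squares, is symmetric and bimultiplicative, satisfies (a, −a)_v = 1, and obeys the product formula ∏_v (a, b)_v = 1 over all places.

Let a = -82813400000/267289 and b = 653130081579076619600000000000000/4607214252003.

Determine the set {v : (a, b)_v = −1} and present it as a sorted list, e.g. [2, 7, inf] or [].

[5, 23]

(a, b) ≡ (-5735, 79143) mod (ℚ^×)²; places V = {2, 3, 5, 11, 17, 19, 23, 31, 37, 47, ∞}.
(a,b)_17: α=0, u≡5; β=-2, v≡15 (mod 17); (5|17)=-1, (15|17)=+1; sign (−1)^0·-1^-2·+1^0 = +1.
(a,b)_2: α=6, β=16; u≡1, v≡7 (mod 8); ε(u)ε(v)=0·1, αω(v)=6·0, βω(u)=16·0; sum ≡ 0  ⇒  +1.
(a,b)_5: α=5, u≡3; β=14, v≡3 (mod 5); (3|5)=-1, (3|5)=-1; sign (−1)^0·-1^14·-1^5 = -1.
(a,b)_23: α=0, u≡5; β=1, v≡20 (mod 23); (5|23)=-1, (20|23)=-1; sign (−1)^0·-1^1·-1^0 = -1.
(a,b)_∞: sgn(-5735)=−, sgn(79143)=+, so +1.
(a,b)_3: α=0, u≡1; β=-3, v≡2 (mod 3); (1|3)=+1, (2|3)=-1; sign (−1)^0·+1^-3·-1^0 = +1.
(a,b)_11: α=-2, u≡6; β=-2, v≡1 (mod 11); (6|11)=-1, (1|11)=+1; sign (−1)^0·-1^-2·+1^-2 = +1.
(a,b)_37: α=1, u≡4; β=3, v≡36 (mod 37); (4|37)=+1, (36|37)=+1; sign (−1)^0·+1^3·+1^1 = +1.
(a,b)_19: α=2, u≡14; β=6, v≡2 (mod 19); (14|19)=-1, (2|19)=-1; sign (−1)^0·-1^6·-1^2 = +1.
(a,b)_31: α=1, u≡2; β=3, v≡24 (mod 31); (2|31)=+1, (24|31)=-1; sign (−1)^1·+1^3·-1^1 = +1.
(a,b)_47: α=-2, u≡33; β=-4, v≡8 (mod 47); (33|47)=-1, (8|47)=+1; sign (−1)^0·-1^-4·+1^-2 = +1.
Ram(-5735, 79143) = {5, 23}; no ℚ_5-point on the conic.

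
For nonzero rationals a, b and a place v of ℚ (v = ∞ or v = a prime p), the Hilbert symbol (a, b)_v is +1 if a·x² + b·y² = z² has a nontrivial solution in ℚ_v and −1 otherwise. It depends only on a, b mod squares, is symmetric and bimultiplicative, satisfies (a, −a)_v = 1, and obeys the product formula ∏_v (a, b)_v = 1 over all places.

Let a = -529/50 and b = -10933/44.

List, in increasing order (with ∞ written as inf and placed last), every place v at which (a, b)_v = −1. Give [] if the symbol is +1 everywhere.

[13, inf]

(a, b) ≡ (-2, -143) mod (ℚ^×)²; places V = {2, 5, 11, 13, 23, 29, ∞}.
(a,b)_2: α=-1, β=-2; u≡7, v≡1 (mod 8); ε(u)ε(v)=1·0, αω(v)=-1·0, βω(u)=-2·0; sum ≡ 0  ⇒  +1.
(a,b)_23: α=2, u≡17; β=0, v≡4 (mod 23); (17|23)=-1, (4|23)=+1; sign (−1)^0·-1^0·+1^2 = +1.
(a,b)_∞: sgn(-2)=−, sgn(-143)=−, so -1.
(a,b)_13: α=0, u≡11; β=1, v≡6 (mod 13); (11|13)=-1, (6|13)=-1; sign (−1)^0·-1^1·-1^0 = -1.
(a,b)_29: α=0, u≡19; β=2, v≡3 (mod 29); (19|29)=-1, (3|29)=-1; sign (−1)^0·-1^2·-1^0 = +1.
(a,b)_11: α=0, u≡9; β=-1, v≡3 (mod 11); (9|11)=+1, (3|11)=+1; sign (−1)^0·+1^-1·+1^0 = +1.
(a,b)_5: α=-2, u≡3; β=0, v≡3 (mod 5); (3|5)=-1, (3|5)=-1; sign (−1)^0·-1^0·-1^-2 = +1.
Ram(-2, -143) = {13, ∞}; no ℚ_13-point on the conic.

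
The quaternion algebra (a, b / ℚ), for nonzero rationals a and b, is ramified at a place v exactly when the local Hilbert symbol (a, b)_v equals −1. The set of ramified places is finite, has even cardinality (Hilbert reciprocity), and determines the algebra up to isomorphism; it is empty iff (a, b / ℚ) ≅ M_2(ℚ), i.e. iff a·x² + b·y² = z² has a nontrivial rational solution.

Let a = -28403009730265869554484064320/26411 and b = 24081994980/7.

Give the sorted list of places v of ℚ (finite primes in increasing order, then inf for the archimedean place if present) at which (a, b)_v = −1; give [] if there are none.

[3, 5, 17, 29]

(a, b) ≡ (-408595, 983535) mod (ℚ^×)²; places V = {2, 3, 5, 7, 11, 17, 19, 23, 29, 43, ∞}.
(a,b)_29: α=2, u≡19; β=1, v≡10 (mod 29); (19|29)=-1, (10|29)=-1; sign (−1)^0·-1^1·-1^2 = -1.
(a,b)_23: α=5, u≡5; β=2, v≡6 (mod 23); (5|23)=-1, (6|23)=+1; sign (−1)^0·-1^2·+1^5 = +1.
(a,b)_5: α=1, u≡1; β=1, v≡3 (mod 5); (1|5)=+1, (3|5)=-1; sign (−1)^0·+1^1·-1^1 = -1.
(a,b)_11: α=-1, u≡2; β=0, v≡3 (mod 11); (2|11)=-1, (3|11)=+1; sign (−1)^0·-1^0·+1^-1 = +1.
(a,b)_2: α=6, β=2; u≡5, v≡7 (mod 8); ε(u)ε(v)=0·1, αω(v)=6·0, βω(u)=2·1; sum ≡ 0  ⇒  +1.
(a,b)_17: α=3, u≡10; β=1, v≡13 (mod 17); (10|17)=-1, (13|17)=+1; sign (−1)^0·-1^1·+1^3 = -1.
(a,b)_43: α=2, u≡20; β=0, v≡30 (mod 43); (20|43)=-1, (30|43)=-1; sign (−1)^0·-1^0·-1^2 = +1.
(a,b)_3: α=6, u≡2; β=5, v≡2 (mod 3); (2|3)=-1, (2|3)=-1; sign (−1)^0·-1^5·-1^6 = -1.
(a,b)_7: α=-4, u≡1; β=-1, v≡1 (mod 7); (1|7)=+1, (1|7)=+1; sign (−1)^0·+1^-1·+1^-4 = +1.
(a,b)_19: α=5, u≡10; β=1, v≡1 (mod 19); (10|19)=-1, (1|19)=+1; sign (−1)^1·-1^1·+1^5 = +1.
(a,b)_∞: sgn(-408595)=−, sgn(983535)=+, so +1.
|Ram(-408595, 983535)| = 4, even; anisotropic at {3, 5, 17, 29}.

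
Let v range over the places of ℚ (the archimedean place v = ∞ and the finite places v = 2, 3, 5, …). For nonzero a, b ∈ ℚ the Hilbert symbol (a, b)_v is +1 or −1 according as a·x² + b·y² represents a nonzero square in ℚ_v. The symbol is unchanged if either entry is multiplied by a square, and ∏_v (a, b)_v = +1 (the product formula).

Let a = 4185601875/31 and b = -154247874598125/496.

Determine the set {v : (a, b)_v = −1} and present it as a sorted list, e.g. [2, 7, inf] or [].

[17, 31]

(a, b) ≡ (136493, -15930683) mod (ℚ^×)²; places V = {2, 3, 5, 7, 11, 13, 17, 19, 31, 37, 43, ∞}.
(a,b)_43: α=0, u≡9; β=1, v≡32 (mod 43); (9|43)=+1, (32|43)=-1; sign (−1)^0·+1^1·-1^0 = +1.
(a,b)_2: α=0, β=-4; u≡5, v≡5 (mod 8); ε(u)ε(v)=0·0, αω(v)=0·1, βω(u)=-4·1; sum ≡ 0  ⇒  +1.
(a,b)_∞: sgn(136493)=+, sgn(-15930683)=−, so +1.
(a,b)_19: α=0, u≡4; β=1, v≡12 (mod 19); (4|19)=+1, (12|19)=-1; sign (−1)^0·+1^1·-1^0 = +1.
(a,b)_11: α=0, u≡9; β=2, v≡9 (mod 11); (9|11)=+1, (9|11)=+1; sign (−1)^0·+1^2·+1^0 = +1.
(a,b)_5: α=4, u≡3; β=4, v≡3 (mod 5); (3|5)=-1, (3|5)=-1; sign (−1)^0·-1^4·-1^4 = +1.
(a,b)_37: α=1, u≡9; β=1, v≡28 (mod 37); (9|37)=+1, (28|37)=+1; sign (−1)^0·+1^1·+1^1 = +1.
(a,b)_31: α=-1, u≡10; β=-1, v≡25 (mod 31); (10|31)=+1, (25|31)=+1; sign (−1)^1·+1^-1·+1^-1 = -1.
(a,b)_17: α=1, u≡3; β=1, v≡13 (mod 17); (3|17)=-1, (13|17)=+1; sign (−1)^0·-1^1·+1^1 = -1.
(a,b)_13: α=2, u≡11; β=0, v≡2 (mod 13); (11|13)=-1, (2|13)=-1; sign (−1)^0·-1^0·-1^2 = +1.
(a,b)_7: α=1, u≡1; β=2, v≡4 (mod 7); (1|7)=+1, (4|7)=+1; sign (−1)^0·+1^2·+1^1 = +1.
(a,b)_3: α=2, u≡2; β=4, v≡1 (mod 3); (2|3)=-1, (1|3)=+1; sign (−1)^0·-1^4·+1^2 = +1.
|Ram(136493, -15930683)| = 2, even; anisotropic at {17, 31}.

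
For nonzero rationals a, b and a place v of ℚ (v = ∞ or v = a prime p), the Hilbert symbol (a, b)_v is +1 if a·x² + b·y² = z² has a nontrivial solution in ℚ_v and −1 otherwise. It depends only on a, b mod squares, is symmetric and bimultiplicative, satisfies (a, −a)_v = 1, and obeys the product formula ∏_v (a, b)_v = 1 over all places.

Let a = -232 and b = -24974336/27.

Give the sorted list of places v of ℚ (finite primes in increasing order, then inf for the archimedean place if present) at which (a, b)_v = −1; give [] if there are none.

[3, inf]

Mod squares: a ≡ -58, b ≡ -87. Check v ∈ {∞, 2, 3, 29}.
v=29: a=29^1·(≡21), b=29^3·(≡19) mod 29; (21|29)=-1, (19|29)=-1; (−1)^{1·3·14}·(-1)^3·(-1)^1 = +1.
v=3: a=3^0·(≡2), b=3^-3·(≡1) mod 3; (2|3)=-1, (1|3)=+1; (−1)^{0·-3·1}·(-1)^-3·(+1)^0 = -1.
v=∞: -58 < 0 and -87 < 0  ⇒  (a,b)_∞ = -1.
v=2: v_2(a)=3, v_2(b)=10; units ≡ 3, 1 (mod 8); ε·ε+αω+βω = 1·0+3·0+10·1 ≡ 0  ⇒  (a,b)_2 = +1.
(-58, -87 / ℚ) ramifies at {3, ∞}: a division algebra.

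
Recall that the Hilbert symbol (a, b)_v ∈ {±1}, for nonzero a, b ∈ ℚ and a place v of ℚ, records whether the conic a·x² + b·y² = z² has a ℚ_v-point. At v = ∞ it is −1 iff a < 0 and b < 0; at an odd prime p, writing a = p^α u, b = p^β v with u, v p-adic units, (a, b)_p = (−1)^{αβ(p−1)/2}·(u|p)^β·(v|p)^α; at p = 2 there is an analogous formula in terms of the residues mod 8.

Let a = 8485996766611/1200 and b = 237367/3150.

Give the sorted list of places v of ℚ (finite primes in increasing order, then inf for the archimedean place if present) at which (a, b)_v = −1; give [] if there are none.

(a, b) ≡ (434217, 3458) mod (ℚ^×)²; places V = {2, 3, 5, 7, 13, 19, 23, 29, 31, ∞}.
(a,b)_5: α=-2, u≡2; β=-2, v≡2 (mod 5); (2|5)=-1, (2|5)=-1; sign (−1)^0·-1^-2·-1^-2 = +1.
(a,b)_23: α=1, u≡14; β=0, v≡16 (mod 23); (14|23)=-1, (16|23)=+1; sign (−1)^0·-1^0·+1^1 = +1.
(a,b)_13: α=2, u≡1; β=1, v≡5 (mod 13); (1|13)=+1, (5|13)=-1; sign (−1)^0·+1^1·-1^2 = +1.
(a,b)_∞: sgn(434217)=+, sgn(3458)=+, so +1.
(a,b)_31: α=3, u≡22; β=2, v≡13 (mod 31); (22|31)=-1, (13|31)=-1; sign (−1)^0·-1^2·-1^3 = -1.
(a,b)_29: α=1, u≡24; β=0, v≡13 (mod 29); (24|29)=+1, (13|29)=+1; sign (−1)^0·+1^0·+1^1 = +1.
(a,b)_19: α=2, u≡3; β=1, v≡7 (mod 19); (3|19)=-1, (7|19)=+1; sign (−1)^0·-1^1·+1^2 = -1.
(a,b)_3: α=-1, u≡1; β=-2, v≡2 (mod 3); (1|3)=+1, (2|3)=-1; sign (−1)^0·+1^-2·-1^-1 = -1.
(a,b)_2: α=-4, β=-1; u≡1, v≡1 (mod 8); ε(u)ε(v)=0·0, αω(v)=-4·0, βω(u)=-1·0; sum ≡ 0  ⇒  +1.
(a,b)_7: α=1, u≡2; β=-1, v≡2 (mod 7); (2|7)=+1, (2|7)=+1; sign (−1)^1·+1^-1·+1^1 = -1.
|Ram(434217, 3458)| = 4, even; anisotropic at {3, 7, 19, 31}.

[3, 7, 19, 31]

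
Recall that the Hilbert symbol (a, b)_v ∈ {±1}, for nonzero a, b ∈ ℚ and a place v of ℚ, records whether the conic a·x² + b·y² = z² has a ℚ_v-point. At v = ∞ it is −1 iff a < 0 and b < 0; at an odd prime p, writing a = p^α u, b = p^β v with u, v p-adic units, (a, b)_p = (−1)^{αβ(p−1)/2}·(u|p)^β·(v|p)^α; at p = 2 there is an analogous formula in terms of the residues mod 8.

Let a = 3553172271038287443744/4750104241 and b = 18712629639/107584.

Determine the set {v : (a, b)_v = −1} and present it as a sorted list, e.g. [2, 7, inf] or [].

[23, 29]

(a, b) ≡ (14674, 319) mod (ℚ^×)²; places V = {2, 3, 11, 23, 29, 37, 41, ∞}.
(a,b)_29: α=3, u≡4; β=1, v≡27 (mod 29); (4|29)=+1, (27|29)=-1; sign (−1)^0·+1^1·-1^3 = -1.
(a,b)_2: α=5, β=-6; u≡1, v≡7 (mod 8); ε(u)ε(v)=0·1, αω(v)=5·0, βω(u)=-6·0; sum ≡ 0  ⇒  +1.
(a,b)_11: α=3, u≡5; β=1, v≡2 (mod 11); (5|11)=+1, (2|11)=-1; sign (−1)^1·+1^1·-1^3 = +1.
(a,b)_3: α=12, u≡1; β=4, v≡1 (mod 3); (1|3)=+1, (1|3)=+1; sign (−1)^0·+1^4·+1^12 = +1.
(a,b)_41: α=-6, u≡1; β=-2, v≡32 (mod 41); (1|41)=+1, (32|41)=+1; sign (−1)^0·+1^-2·+1^-6 = +1.
(a,b)_23: α=5, u≡21; β=2, v≡11 (mod 23); (21|23)=-1, (11|23)=-1; sign (−1)^0·-1^2·-1^5 = -1.
(a,b)_37: α=0, u≡24; β=2, v≡22 (mod 37); (24|37)=-1, (22|37)=-1; sign (−1)^0·-1^2·-1^0 = +1.
(a,b)_∞: sgn(14674)=+, sgn(319)=+, so +1.
(14674, 319 / ℚ) ramifies at {23, 29}: a division algebra.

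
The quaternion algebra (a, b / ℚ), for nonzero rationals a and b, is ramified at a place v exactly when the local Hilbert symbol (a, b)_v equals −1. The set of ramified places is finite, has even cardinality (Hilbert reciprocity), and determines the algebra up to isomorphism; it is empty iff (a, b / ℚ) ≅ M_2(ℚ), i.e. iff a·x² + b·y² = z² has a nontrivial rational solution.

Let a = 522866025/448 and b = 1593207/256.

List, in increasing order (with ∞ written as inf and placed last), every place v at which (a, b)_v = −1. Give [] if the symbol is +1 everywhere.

Mod squares: a ≡ 56287, b ≡ 1463. Check v ∈ {∞, 2, 3, 5, 7, 11, 17, 19, 43}.
v=17: a=17^3·(≡15), b=17^0·(≡1) mod 17; (15|17)=+1, (1|17)=+1; (−1)^{3·0·8}·(+1)^0·(+1)^3 = +1.
v=19: a=19^0·(≡6), b=19^1·(≡7) mod 19; (6|19)=+1, (7|19)=+1; (−1)^{0·1·9}·(+1)^1·(+1)^0 = +1.
v=43: a=43^1·(≡29), b=43^0·(≡36) mod 43; (29|43)=-1, (36|43)=+1; (−1)^{1·0·21}·(-1)^0·(+1)^1 = +1.
v=5: a=5^2·(≡2), b=5^0·(≡2) mod 5; (2|5)=-1, (2|5)=-1; (−1)^{2·0·2}·(-1)^0·(-1)^2 = +1.
v=3: a=3^2·(≡1), b=3^2·(≡2) mod 3; (1|3)=+1, (2|3)=-1; (−1)^{2·2·1}·(+1)^2·(-1)^2 = +1.
v=∞: 56287 > 0 and 1463 > 0  ⇒  (a,b)_∞ = +1.
v=11: a=11^1·(≡8), b=11^3·(≡3) mod 11; (8|11)=-1, (3|11)=+1; (−1)^{1·3·5}·(-1)^3·(+1)^1 = +1.
v=2: v_2(a)=-6, v_2(b)=-8; units ≡ 7, 7 (mod 8); ε·ε+αω+βω = 1·1+-6·0+-8·0 ≡ 1  ⇒  (a,b)_2 = -1.
v=7: a=7^-1·(≡3), b=7^1·(≡6) mod 7; (3|7)=-1, (6|7)=-1; (−1)^{-1·1·3}·(-1)^1·(-1)^-1 = -1.
|Ram(56287, 1463)| = 2, even; anisotropic at {2, 7}.

[2, 7]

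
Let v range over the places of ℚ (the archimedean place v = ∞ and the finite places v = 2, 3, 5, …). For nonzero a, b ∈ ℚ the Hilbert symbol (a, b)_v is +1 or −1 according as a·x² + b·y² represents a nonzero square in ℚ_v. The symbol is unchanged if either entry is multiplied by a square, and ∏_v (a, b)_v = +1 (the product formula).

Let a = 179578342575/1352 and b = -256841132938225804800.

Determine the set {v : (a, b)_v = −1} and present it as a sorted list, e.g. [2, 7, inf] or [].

[2, 3, 17, 23, 37, 41]

Mod squares: a ≡ 243294, b ≡ -49062. Check v ∈ {∞, 2, 3, 5, 13, 17, 19, 23, 37, 41, 43}.
v=23: a=23^1·(≡17), b=23^0·(≡17) mod 23; (17|23)=-1, (17|23)=-1; (−1)^{1·0·11}·(-1)^0·(-1)^1 = -1.
v=17: a=17^0·(≡6), b=17^1·(≡9) mod 17; (6|17)=-1, (9|17)=+1; (−1)^{0·1·8}·(-1)^1·(+1)^0 = -1.
v=5: a=5^2·(≡4), b=5^2·(≡3) mod 5; (4|5)=+1, (3|5)=-1; (−1)^{2·2·2}·(+1)^2·(-1)^2 = +1.
v=3: a=3^11·(≡2), b=3^7·(≡2) mod 3; (2|3)=-1, (2|3)=-1; (−1)^{11·7·1}·(-1)^7·(-1)^11 = -1.
v=2: v_2(a)=-3, v_2(b)=9; units ≡ 7, 5 (mod 8); ε·ε+αω+βω = 1·0+-3·1+9·0 ≡ 1  ⇒  (a,b)_2 = -1.
v=37: a=37^0·(≡6), b=37^1·(≡32) mod 37; (6|37)=-1, (32|37)=-1; (−1)^{0·1·18}·(-1)^1·(-1)^0 = -1.
v=43: a=43^1·(≡40), b=43^2·(≡6) mod 43; (40|43)=+1, (6|43)=+1; (−1)^{1·2·21}·(+1)^2·(+1)^1 = +1.
v=∞: 243294 > 0 and -49062 < 0  ⇒  (a,b)_∞ = +1.
v=13: a=13^-2·(≡1), b=13^1·(≡4) mod 13; (1|13)=+1, (4|13)=+1; (−1)^{-2·1·6}·(+1)^1·(+1)^-2 = +1.
v=19: a=19^0·(≡3), b=19^2·(≡14) mod 19; (3|19)=-1, (14|19)=-1; (−1)^{0·2·9}·(-1)^2·(-1)^0 = +1.
v=41: a=41^1·(≡28), b=41^2·(≡19) mod 41; (28|41)=-1, (19|41)=-1; (−1)^{1·2·20}·(-1)^2·(-1)^1 = -1.
|Ram(243294, -49062)| = 6, even; anisotropic at {2, 3, 17, 23, 37, 41}.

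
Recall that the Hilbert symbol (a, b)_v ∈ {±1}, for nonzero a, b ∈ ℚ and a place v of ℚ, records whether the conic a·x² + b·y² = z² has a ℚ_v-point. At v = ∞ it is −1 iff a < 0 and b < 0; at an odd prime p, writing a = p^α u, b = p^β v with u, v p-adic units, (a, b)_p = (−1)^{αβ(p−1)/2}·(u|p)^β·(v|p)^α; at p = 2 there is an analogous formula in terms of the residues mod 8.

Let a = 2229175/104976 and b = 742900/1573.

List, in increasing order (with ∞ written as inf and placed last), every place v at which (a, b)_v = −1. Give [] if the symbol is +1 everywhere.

Mod squares: a ≡ 247, b ≡ 96577. Check v ∈ {∞, 2, 3, 5, 11, 13, 17, 19, 23}.
v=5: a=5^2·(≡2), b=5^2·(≡2) mod 5; (2|5)=-1, (2|5)=-1; (−1)^{2·2·2}·(-1)^2·(-1)^2 = +1.
v=23: a=23^0·(≡21), b=23^1·(≡6) mod 23; (21|23)=-1, (6|23)=+1; (−1)^{0·1·11}·(-1)^1·(+1)^0 = -1.
v=11: a=11^0·(≡1), b=11^-2·(≡2) mod 11; (1|11)=+1, (2|11)=-1; (−1)^{0·-2·5}·(+1)^-2·(-1)^0 = +1.
v=13: a=13^1·(≡5), b=13^-1·(≡7) mod 13; (5|13)=-1, (7|13)=-1; (−1)^{1·-1·6}·(-1)^-1·(-1)^1 = +1.
v=3: a=3^-8·(≡1), b=3^0·(≡1) mod 3; (1|3)=+1, (1|3)=+1; (−1)^{-8·0·1}·(+1)^0·(+1)^-8 = +1.
v=19: a=19^3·(≡2), b=19^1·(≡10) mod 19; (2|19)=-1, (10|19)=-1; (−1)^{3·1·9}·(-1)^1·(-1)^3 = -1.
v=17: a=17^0·(≡16), b=17^1·(≡3) mod 17; (16|17)=+1, (3|17)=-1; (−1)^{0·1·8}·(+1)^1·(-1)^0 = +1.
v=2: v_2(a)=-4, v_2(b)=2; units ≡ 7, 1 (mod 8); ε·ε+αω+βω = 1·0+-4·0+2·0 ≡ 0  ⇒  (a,b)_2 = +1.
v=∞: 247 > 0 and 96577 > 0  ⇒  (a,b)_∞ = +1.
(247, 96577 / ℚ) ramifies at {19, 23}: a division algebra.

[19, 23]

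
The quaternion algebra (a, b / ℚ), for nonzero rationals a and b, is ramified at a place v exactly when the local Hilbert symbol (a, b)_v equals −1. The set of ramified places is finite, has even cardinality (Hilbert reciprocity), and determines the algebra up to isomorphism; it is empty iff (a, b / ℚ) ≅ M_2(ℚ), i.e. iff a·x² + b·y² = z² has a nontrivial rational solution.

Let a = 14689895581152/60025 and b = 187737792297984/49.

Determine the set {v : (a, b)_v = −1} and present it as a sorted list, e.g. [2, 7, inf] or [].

(a, b) ≡ (1002478, 111) mod (ℚ^×)²; places V = {2, 3, 5, 7, 11, 19, 23, 29, 31, 37, ∞}.
(a,b)_5: α=-2, u≡2; β=0, v≡1 (mod 5); (2|5)=-1, (1|5)=+1; sign (−1)^0·-1^0·+1^-2 = +1.
(a,b)_23: α=1, u≡3; β=2, v≡20 (mod 23); (3|23)=+1, (20|23)=-1; sign (−1)^0·+1^2·-1^1 = -1.
(a,b)_11: α=2, u≡1; β=0, v≡1 (mod 11); (1|11)=+1, (1|11)=+1; sign (−1)^0·+1^0·+1^2 = +1.
(a,b)_31: α=1, u≡1; β=2, v≡19 (mod 31); (1|31)=+1, (19|31)=+1; sign (−1)^0·+1^2·+1^1 = +1.
(a,b)_7: α=-4, u≡2; β=-2, v≡5 (mod 7); (2|7)=+1, (5|7)=-1; sign (−1)^0·+1^-2·-1^-4 = +1.
(a,b)_29: α=2, u≡6; β=0, v≡24 (mod 29); (6|29)=+1, (24|29)=+1; sign (−1)^0·+1^0·+1^2 = +1.
(a,b)_19: α=1, u≡13; β=2, v≡9 (mod 19); (13|19)=-1, (9|19)=+1; sign (−1)^0·-1^2·+1^1 = +1.
(a,b)_3: α=2, u≡1; β=3, v≡1 (mod 3); (1|3)=+1, (1|3)=+1; sign (−1)^0·+1^3·+1^2 = +1.
(a,b)_37: α=1, u≡34; β=1, v≡28 (mod 37); (34|37)=+1, (28|37)=+1; sign (−1)^0·+1^1·+1^1 = +1.
(a,b)_∞: sgn(1002478)=+, sgn(111)=+, so +1.
(a,b)_2: α=5, β=10; u≡7, v≡7 (mod 8); ε(u)ε(v)=1·1, αω(v)=5·0, βω(u)=10·0; sum ≡ 1  ⇒  -1.
Ram(1002478, 111) = {2, 23}; no ℚ_2-point on the conic.

[2, 23]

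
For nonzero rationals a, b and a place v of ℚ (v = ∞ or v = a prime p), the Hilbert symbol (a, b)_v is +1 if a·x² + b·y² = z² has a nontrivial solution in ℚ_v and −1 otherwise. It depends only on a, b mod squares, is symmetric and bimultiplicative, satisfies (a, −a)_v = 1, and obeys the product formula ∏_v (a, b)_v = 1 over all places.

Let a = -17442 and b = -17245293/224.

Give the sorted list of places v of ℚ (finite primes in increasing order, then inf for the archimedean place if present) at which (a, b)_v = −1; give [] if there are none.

[2, 3, 17, inf]

Mod squares: a ≡ -1938, b ≡ -176358. Check v ∈ {∞, 2, 3, 7, 13, 17, 19, 37}.
v=7: a=7^0·(≡2), b=7^-1·(≡3) mod 7; (2|7)=+1, (3|7)=-1; (−1)^{0·-1·3}·(+1)^-1·(-1)^0 = +1.
v=37: a=37^0·(≡22), b=37^2·(≡10) mod 37; (22|37)=-1, (10|37)=+1; (−1)^{0·2·18}·(-1)^2·(+1)^0 = +1.
v=2: v_2(a)=1, v_2(b)=-5; units ≡ 7, 5 (mod 8); ε·ε+αω+βω = 1·0+1·1+-5·0 ≡ 1  ⇒  (a,b)_2 = -1.
v=∞: -1938 < 0 and -176358 < 0  ⇒  (a,b)_∞ = -1.
v=17: a=17^1·(≡11), b=17^1·(≡4) mod 17; (11|17)=-1, (4|17)=+1; (−1)^{1·1·8}·(-1)^1·(+1)^1 = -1.
v=19: a=19^1·(≡13), b=19^1·(≡9) mod 19; (13|19)=-1, (9|19)=+1; (−1)^{1·1·9}·(-1)^1·(+1)^1 = +1.
v=3: a=3^3·(≡2), b=3^1·(≡2) mod 3; (2|3)=-1, (2|3)=-1; (−1)^{3·1·1}·(-1)^1·(-1)^3 = -1.
v=13: a=13^0·(≡4), b=13^1·(≡8) mod 13; (4|13)=+1, (8|13)=-1; (−1)^{0·1·6}·(+1)^1·(-1)^0 = +1.
(-1938, -176358 / ℚ) ramifies at {2, 3, 17, ∞}: a division algebra.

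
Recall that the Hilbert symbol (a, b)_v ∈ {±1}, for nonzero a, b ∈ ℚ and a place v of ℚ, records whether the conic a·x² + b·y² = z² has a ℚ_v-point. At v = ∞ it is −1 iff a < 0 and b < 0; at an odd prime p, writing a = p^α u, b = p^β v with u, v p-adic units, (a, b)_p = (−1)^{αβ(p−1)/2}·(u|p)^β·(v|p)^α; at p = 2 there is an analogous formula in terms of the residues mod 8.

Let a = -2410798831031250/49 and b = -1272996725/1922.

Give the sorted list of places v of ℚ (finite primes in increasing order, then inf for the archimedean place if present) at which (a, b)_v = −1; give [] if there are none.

Mod squares: a ≡ -946, b ≡ -12298. Check v ∈ {∞, 2, 3, 5, 7, 11, 13, 31, 43}.
v=31: a=31^0·(≡6), b=31^-2·(≡8) mod 31; (6|31)=-1, (8|31)=+1; (−1)^{0·-2·15}·(-1)^-2·(+1)^0 = +1.
v=∞: -946 < 0 and -12298 < 0  ⇒  (a,b)_∞ = -1.
v=11: a=11^3·(≡6), b=11^1·(≡4) mod 11; (6|11)=-1, (4|11)=+1; (−1)^{3·1·5}·(-1)^1·(+1)^3 = +1.
v=3: a=3^6·(≡2), b=3^0·(≡2) mod 3; (2|3)=-1, (2|3)=-1; (−1)^{6·0·1}·(-1)^0·(-1)^6 = +1.
v=2: v_2(a)=1, v_2(b)=-1; units ≡ 7, 3 (mod 8); ε·ε+αω+βω = 1·1+1·1+-1·0 ≡ 0  ⇒  (a,b)_2 = +1.
v=5: a=5^6·(≡1), b=5^2·(≡3) mod 5; (1|5)=+1, (3|5)=-1; (−1)^{6·2·2}·(+1)^2·(-1)^6 = +1.
v=7: a=7^-2·(≡5), b=7^2·(≡4) mod 7; (5|7)=-1, (4|7)=+1; (−1)^{-2·2·3}·(-1)^2·(+1)^-2 = +1.
v=43: a=43^3·(≡36), b=43^1·(≡38) mod 43; (36|43)=+1, (38|43)=+1; (−1)^{3·1·21}·(+1)^1·(+1)^3 = -1.
v=13: a=13^0·(≡12), b=13^3·(≡1) mod 13; (12|13)=+1, (1|13)=+1; (−1)^{0·3·6}·(+1)^3·(+1)^0 = +1.
|Ram(-946, -12298)| = 2, even; anisotropic at {43, ∞}.

[43, inf]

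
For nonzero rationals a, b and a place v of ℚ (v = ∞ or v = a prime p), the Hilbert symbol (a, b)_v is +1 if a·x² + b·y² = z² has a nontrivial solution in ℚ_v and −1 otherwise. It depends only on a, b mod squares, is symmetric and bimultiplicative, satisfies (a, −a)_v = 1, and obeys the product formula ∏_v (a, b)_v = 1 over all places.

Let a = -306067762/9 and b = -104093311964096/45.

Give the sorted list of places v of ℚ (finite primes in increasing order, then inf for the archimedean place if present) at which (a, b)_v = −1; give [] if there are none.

[2, 5, 11, inf]

Mod squares: a ≡ -2002, b ≡ -595. Check v ∈ {∞, 2, 3, 5, 7, 11, 13, 17, 23}.
v=2: v_2(a)=1, v_2(b)=6; units ≡ 7, 5 (mod 8); ε·ε+αω+βω = 1·0+1·1+6·0 ≡ 1  ⇒  (a,b)_2 = -1.
v=3: a=3^-2·(≡2), b=3^-2·(≡2) mod 3; (2|3)=-1, (2|3)=-1; (−1)^{-2·-2·1}·(-1)^-2·(-1)^-2 = +1.
v=17: a=17^2·(≡16), b=17^3·(≡13) mod 17; (16|17)=+1, (13|17)=+1; (−1)^{2·3·8}·(+1)^3·(+1)^2 = +1.
v=∞: -2002 < 0 and -595 < 0  ⇒  (a,b)_∞ = -1.
v=11: a=11^1·(≡9), b=11^0·(≡7) mod 11; (9|11)=+1, (7|11)=-1; (−1)^{1·0·5}·(+1)^0·(-1)^1 = -1.
v=13: a=13^1·(≡6), b=13^2·(≡3) mod 13; (6|13)=-1, (3|13)=+1; (−1)^{1·2·6}·(-1)^2·(+1)^1 = +1.
v=5: a=5^0·(≡2), b=5^-1·(≡1) mod 5; (2|5)=-1, (1|5)=+1; (−1)^{0·-1·2}·(-1)^-1·(+1)^0 = -1.
v=7: a=7^1·(≡4), b=7^1·(≡3) mod 7; (4|7)=+1, (3|7)=-1; (−1)^{1·1·3}·(+1)^1·(-1)^1 = +1.
v=23: a=23^2·(≡19), b=23^4·(≡13) mod 23; (19|23)=-1, (13|23)=+1; (−1)^{2·4·11}·(-1)^4·(+1)^2 = +1.
|Ram(-2002, -595)| = 4, even; anisotropic at {2, 5, 11, ∞}.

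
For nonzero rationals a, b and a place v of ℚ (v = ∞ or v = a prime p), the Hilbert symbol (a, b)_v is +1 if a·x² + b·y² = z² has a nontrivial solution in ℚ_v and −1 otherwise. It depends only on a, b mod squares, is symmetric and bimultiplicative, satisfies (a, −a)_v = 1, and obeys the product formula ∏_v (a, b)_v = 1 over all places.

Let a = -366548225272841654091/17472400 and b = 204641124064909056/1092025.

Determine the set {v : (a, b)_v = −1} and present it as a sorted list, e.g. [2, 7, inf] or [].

(a, b) ≡ (-141491, 307951) mod (ℚ^×)²; places V = {2, 3, 5, 7, 11, 17, 19, 29, 37, 41, ∞}.
(a,b)_2: α=-4, β=8; u≡5, v≡7 (mod 8); ε(u)ε(v)=0·1, αω(v)=-4·0, βω(u)=8·1; sum ≡ 0  ⇒  +1.
(a,b)_11: α=-2, u≡2; β=-2, v≡6 (mod 11); (2|11)=-1, (6|11)=-1; sign (−1)^0·-1^-2·-1^-2 = +1.
(a,b)_5: α=-2, u≡4; β=-2, v≡1 (mod 5); (4|5)=+1, (1|5)=+1; sign (−1)^0·+1^-2·+1^-2 = +1.
(a,b)_7: α=1, u≡3; β=1, v≡3 (mod 7); (3|7)=-1, (3|7)=-1; sign (−1)^1·-1^1·-1^1 = -1.
(a,b)_17: α=3, u≡3; β=2, v≡8 (mod 17); (3|17)=-1, (8|17)=+1; sign (−1)^0·-1^2·+1^3 = +1.
(a,b)_29: α=1, u≡6; β=1, v≡6 (mod 29); (6|29)=+1, (6|29)=+1; sign (−1)^0·+1^1·+1^1 = +1.
(a,b)_41: α=1, u≡28; β=1, v≡31 (mod 41); (28|41)=-1, (31|41)=+1; sign (−1)^0·-1^1·+1^1 = -1.
(a,b)_∞: sgn(-141491)=−, sgn(307951)=+, so +1.
(a,b)_3: α=14, u≡1; β=8, v≡1 (mod 3); (1|3)=+1, (1|3)=+1; sign (−1)^0·+1^8·+1^14 = +1.
(a,b)_19: α=-2, u≡10; β=-2, v≡3 (mod 19); (10|19)=-1, (3|19)=-1; sign (−1)^0·-1^-2·-1^-2 = +1.
(a,b)_37: α=4, u≡3; β=3, v≡2 (mod 37); (3|37)=+1, (2|37)=-1; sign (−1)^0·+1^3·-1^4 = +1.
(-141491, 307951 / ℚ) ramifies at {7, 41}: a division algebra.

[7, 41]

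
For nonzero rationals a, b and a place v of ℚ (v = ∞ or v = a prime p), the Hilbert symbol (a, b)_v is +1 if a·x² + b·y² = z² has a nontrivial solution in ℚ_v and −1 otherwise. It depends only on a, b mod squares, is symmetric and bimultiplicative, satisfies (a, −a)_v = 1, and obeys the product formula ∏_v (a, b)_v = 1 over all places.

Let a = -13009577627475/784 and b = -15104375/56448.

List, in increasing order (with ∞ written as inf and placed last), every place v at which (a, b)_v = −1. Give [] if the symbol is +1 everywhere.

(a, b) ≡ (-11, -286) mod (ℚ^×)²; places V = {2, 3, 5, 7, 11, 13, ∞}.
(a,b)_13: α=6, u≡7; β=3, v≡1 (mod 13); (7|13)=-1, (1|13)=+1; sign (−1)^0·-1^3·+1^6 = -1.
(a,b)_11: α=3, u≡8; β=1, v≡7 (mod 11); (8|11)=-1, (7|11)=-1; sign (−1)^1·-1^1·-1^3 = -1.
(a,b)_7: α=-2, u≡6; β=-2, v≡2 (mod 7); (6|7)=-1, (2|7)=+1; sign (−1)^0·-1^-2·+1^-2 = +1.
(a,b)_2: α=-4, β=-7; u≡5, v≡1 (mod 8); ε(u)ε(v)=0·0, αω(v)=-4·0, βω(u)=-7·1; sum ≡ 1  ⇒  -1.
(a,b)_5: α=2, u≡4; β=4, v≡1 (mod 5); (4|5)=+1, (1|5)=+1; sign (−1)^0·+1^4·+1^2 = +1.
(a,b)_∞: sgn(-11)=−, sgn(-286)=−, so -1.
(a,b)_3: α=4, u≡1; β=-2, v≡2 (mod 3); (1|3)=+1, (2|3)=-1; sign (−1)^0·+1^-2·-1^4 = +1.
(-11, -286 / ℚ) ramifies at {2, 11, 13, ∞}: a division algebra.

[2, 11, 13, inf]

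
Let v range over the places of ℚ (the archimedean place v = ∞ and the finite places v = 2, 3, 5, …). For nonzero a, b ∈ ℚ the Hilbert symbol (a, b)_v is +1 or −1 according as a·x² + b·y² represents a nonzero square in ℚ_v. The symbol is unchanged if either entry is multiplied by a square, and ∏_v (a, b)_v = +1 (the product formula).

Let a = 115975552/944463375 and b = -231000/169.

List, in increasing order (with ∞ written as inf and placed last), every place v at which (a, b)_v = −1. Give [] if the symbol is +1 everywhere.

[5, 11]

Mod squares: a ≡ 330, b ≡ -2310. Check v ∈ {∞, 2, 3, 5, 7, 11, 13, 23, 41}.
v=23: a=23^-4·(≡18), b=23^0·(≡13) mod 23; (18|23)=+1, (13|23)=+1; (−1)^{-4·0·11}·(+1)^0·(+1)^-4 = +1.
v=13: a=13^0·(≡11), b=13^-2·(≡10) mod 13; (11|13)=-1, (10|13)=+1; (−1)^{0·-2·6}·(-1)^-2·(+1)^0 = +1.
v=7: a=7^2·(≡4), b=7^1·(≡5) mod 7; (4|7)=+1, (5|7)=-1; (−1)^{2·1·3}·(+1)^1·(-1)^2 = +1.
v=∞: 330 > 0 and -2310 < 0  ⇒  (a,b)_∞ = +1.
v=11: a=11^1·(≡2), b=11^1·(≡8) mod 11; (2|11)=-1, (8|11)=-1; (−1)^{1·1·5}·(-1)^1·(-1)^1 = -1.
v=41: a=41^2·(≡10), b=41^0·(≡7) mod 41; (10|41)=+1, (7|41)=-1; (−1)^{2·0·20}·(+1)^0·(-1)^2 = +1.
v=2: v_2(a)=7, v_2(b)=3; units ≡ 5, 5 (mod 8); ε·ε+αω+βω = 0·0+7·1+3·1 ≡ 0  ⇒  (a,b)_2 = +1.
v=3: a=3^-3·(≡2), b=3^1·(≡1) mod 3; (2|3)=-1, (1|3)=+1; (−1)^{-3·1·1}·(-1)^1·(+1)^-3 = +1.
v=5: a=5^-3·(≡1), b=5^3·(≡3) mod 5; (1|5)=+1, (3|5)=-1; (−1)^{-3·3·2}·(+1)^3·(-1)^-3 = -1.
(330, -2310 / ℚ) ramifies at {5, 11}: a division algebra.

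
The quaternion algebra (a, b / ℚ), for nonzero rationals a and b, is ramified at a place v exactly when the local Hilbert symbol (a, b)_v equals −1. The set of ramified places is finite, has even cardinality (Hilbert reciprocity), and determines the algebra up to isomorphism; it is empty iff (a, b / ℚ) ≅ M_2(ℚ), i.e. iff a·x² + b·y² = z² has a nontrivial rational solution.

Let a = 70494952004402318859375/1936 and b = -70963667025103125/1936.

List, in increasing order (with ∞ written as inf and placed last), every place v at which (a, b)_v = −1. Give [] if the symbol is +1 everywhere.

(a, b) ≡ (527, -1885) mod (ℚ^×)²; places V = {2, 3, 5, 7, 11, 13, 17, 29, 31, ∞}.
(a,b)_3: α=2, u≡2; β=2, v≡2 (mod 3); (2|3)=-1, (2|3)=-1; sign (−1)^0·-1^2·-1^2 = +1.
(a,b)_13: α=4, u≡8; β=3, v≡5 (mod 13); (8|13)=-1, (5|13)=-1; sign (−1)^0·-1^3·-1^4 = -1.
(a,b)_∞: sgn(527)=+, sgn(-1885)=−, so +1.
(a,b)_7: α=2, u≡2; β=2, v≡3 (mod 7); (2|7)=+1, (3|7)=-1; sign (−1)^0·+1^2·-1^2 = +1.
(a,b)_2: α=-4, β=-4; u≡7, v≡3 (mod 8); ε(u)ε(v)=1·1, αω(v)=-4·1, βω(u)=-4·0; sum ≡ 1  ⇒  -1.
(a,b)_17: α=1, u≡6; β=0, v≡16 (mod 17); (6|17)=-1, (16|17)=+1; sign (−1)^0·-1^0·+1^1 = +1.
(a,b)_29: α=4, u≡7; β=3, v≡23 (mod 29); (7|29)=+1, (23|29)=+1; sign (−1)^0·+1^3·+1^4 = +1.
(a,b)_31: α=3, u≡27; β=2, v≡3 (mod 31); (27|31)=-1, (3|31)=-1; sign (−1)^0·-1^2·-1^3 = -1.
(a,b)_11: α=-2, u≡6; β=-2, v≡7 (mod 11); (6|11)=-1, (7|11)=-1; sign (−1)^0·-1^-2·-1^-2 = +1.
(a,b)_5: α=6, u≡2; β=5, v≡2 (mod 5); (2|5)=-1, (2|5)=-1; sign (−1)^0·-1^5·-1^6 = -1.
Ram(527, -1885) = {2, 5, 13, 31}; no ℚ_2-point on the conic.

[2, 5, 13, 31]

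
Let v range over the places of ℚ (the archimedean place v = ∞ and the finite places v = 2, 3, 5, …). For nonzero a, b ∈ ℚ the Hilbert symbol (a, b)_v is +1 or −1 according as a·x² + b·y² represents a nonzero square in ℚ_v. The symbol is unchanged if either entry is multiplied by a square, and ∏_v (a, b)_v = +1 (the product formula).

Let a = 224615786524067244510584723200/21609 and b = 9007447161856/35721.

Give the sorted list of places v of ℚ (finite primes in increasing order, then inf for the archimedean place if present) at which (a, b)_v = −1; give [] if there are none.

(a, b) ≡ (453583, 5232799) mod (ℚ^×)²; places V = {2, 3, 5, 7, 11, 13, 23, 37, 41, 43, ∞}.
(a,b)_2: α=8, β=10; u≡7, v≡7 (mod 8); ε(u)ε(v)=1·1, αω(v)=8·0, βω(u)=10·0; sum ≡ 1  ⇒  -1.
(a,b)_13: α=3, u≡1; β=1, v≡3 (mod 13); (1|13)=+1, (3|13)=+1; sign (−1)^0·+1^1·+1^3 = +1.
(a,b)_41: α=5, u≡35; β=2, v≡40 (mod 41); (35|41)=-1, (40|41)=+1; sign (−1)^0·-1^2·+1^5 = +1.
(a,b)_37: α=3, u≡16; β=1, v≡29 (mod 37); (16|37)=+1, (29|37)=-1; sign (−1)^0·+1^1·-1^3 = -1.
(a,b)_∞: sgn(453583)=+, sgn(5232799)=+, so +1.
(a,b)_7: α=-4, u≡2; β=-2, v≡3 (mod 7); (2|7)=+1, (3|7)=-1; sign (−1)^0·+1^-2·-1^-4 = +1.
(a,b)_5: α=2, u≡2; β=0, v≡1 (mod 5); (2|5)=-1, (1|5)=+1; sign (−1)^0·-1^0·+1^2 = +1.
(a,b)_43: α=2, u≡3; β=1, v≡8 (mod 43); (3|43)=-1, (8|43)=-1; sign (−1)^0·-1^1·-1^2 = -1.
(a,b)_3: α=-2, u≡1; β=-6, v≡1 (mod 3); (1|3)=+1, (1|3)=+1; sign (−1)^0·+1^-6·+1^-2 = +1.
(a,b)_11: α=2, u≡9; β=1, v≡4 (mod 11); (9|11)=+1, (4|11)=+1; sign (−1)^0·+1^1·+1^2 = +1.
(a,b)_23: α=3, u≡19; β=1, v≡10 (mod 23); (19|23)=-1, (10|23)=-1; sign (−1)^1·-1^1·-1^3 = -1.
Ram(453583, 5232799) = {2, 23, 37, 43}; no ℚ_2-point on the conic.

[2, 23, 37, 43]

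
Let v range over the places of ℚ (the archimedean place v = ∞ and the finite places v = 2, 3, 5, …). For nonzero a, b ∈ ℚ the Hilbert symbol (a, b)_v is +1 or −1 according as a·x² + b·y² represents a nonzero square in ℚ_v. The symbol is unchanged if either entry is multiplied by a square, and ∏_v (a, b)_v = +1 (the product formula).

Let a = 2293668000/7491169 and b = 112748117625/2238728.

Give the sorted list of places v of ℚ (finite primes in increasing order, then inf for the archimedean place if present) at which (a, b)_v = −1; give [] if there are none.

(a, b) ≡ (3770, 290) mod (ℚ^×)²; places V = {2, 3, 5, 7, 11, 13, 17, 23, 29, ∞}.
(a,b)_7: α=-2, u≡1; β=0, v≡5 (mod 7); (1|7)=+1, (5|7)=-1; sign (−1)^0·+1^0·-1^-2 = +1.
(a,b)_13: α=3, u≡10; β=4, v≡10 (mod 13); (10|13)=+1, (10|13)=+1; sign (−1)^0·+1^4·+1^3 = +1.
(a,b)_29: α=1, u≡2; β=1, v≡8 (mod 29); (2|29)=-1, (8|29)=-1; sign (−1)^0·-1^1·-1^1 = +1.
(a,b)_11: α=0, u≡2; β=2, v≡9 (mod 11); (2|11)=-1, (9|11)=+1; sign (−1)^0·-1^2·+1^0 = +1.
(a,b)_17: α=-2, u≡4; β=0, v≡15 (mod 17); (4|17)=+1, (15|17)=+1; sign (−1)^0·+1^0·+1^-2 = +1.
(a,b)_5: α=3, u≡1; β=3, v≡2 (mod 5); (1|5)=+1, (2|5)=-1; sign (−1)^0·+1^3·-1^3 = -1.
(a,b)_23: α=-2, u≡11; β=-4, v≡22 (mod 23); (11|23)=-1, (22|23)=-1; sign (−1)^0·-1^-4·-1^-2 = +1.
(a,b)_∞: sgn(3770)=+, sgn(290)=+, so +1.
(a,b)_2: α=5, β=-3; u≡5, v≡1 (mod 8); ε(u)ε(v)=0·0, αω(v)=5·0, βω(u)=-3·1; sum ≡ 1  ⇒  -1.
(a,b)_3: α=2, u≡2; β=2, v≡2 (mod 3); (2|3)=-1, (2|3)=-1; sign (−1)^0·-1^2·-1^2 = +1.
(3770, 290 / ℚ) ramifies at {2, 5}: a division algebra.

[2, 5]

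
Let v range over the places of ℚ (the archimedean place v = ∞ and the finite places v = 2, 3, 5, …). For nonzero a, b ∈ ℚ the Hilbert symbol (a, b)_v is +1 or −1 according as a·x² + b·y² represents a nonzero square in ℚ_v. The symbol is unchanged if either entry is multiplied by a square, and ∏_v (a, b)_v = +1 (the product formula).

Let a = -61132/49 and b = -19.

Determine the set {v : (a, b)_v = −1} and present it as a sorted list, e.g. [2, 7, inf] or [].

(a, b) ≡ (-15283, -19) mod (ℚ^×)²; places V = {2, 7, 17, 19, 29, 31, ∞}.
(a,b)_7: α=-2, u≡6; β=0, v≡2 (mod 7); (6|7)=-1, (2|7)=+1; sign (−1)^0·-1^0·+1^-2 = +1.
(a,b)_31: α=1, u≡11; β=0, v≡12 (mod 31); (11|31)=-1, (12|31)=-1; sign (−1)^0·-1^0·-1^1 = -1.
(a,b)_2: α=2, β=0; u≡5, v≡5 (mod 8); ε(u)ε(v)=0·0, αω(v)=2·1, βω(u)=0·1; sum ≡ 0  ⇒  +1.
(a,b)_19: α=0, u≡13; β=1, v≡18 (mod 19); (13|19)=-1, (18|19)=-1; sign (−1)^0·-1^1·-1^0 = -1.
(a,b)_17: α=1, u≡13; β=0, v≡15 (mod 17); (13|17)=+1, (15|17)=+1; sign (−1)^0·+1^0·+1^1 = +1.
(a,b)_29: α=1, u≡28; β=0, v≡10 (mod 29); (28|29)=+1, (10|29)=-1; sign (−1)^0·+1^0·-1^1 = -1.
(a,b)_∞: sgn(-15283)=−, sgn(-19)=−, so -1.
Ram(-15283, -19) = {19, 29, 31, ∞}; no ℚ_19-point on the conic.

[19, 29, 31, inf]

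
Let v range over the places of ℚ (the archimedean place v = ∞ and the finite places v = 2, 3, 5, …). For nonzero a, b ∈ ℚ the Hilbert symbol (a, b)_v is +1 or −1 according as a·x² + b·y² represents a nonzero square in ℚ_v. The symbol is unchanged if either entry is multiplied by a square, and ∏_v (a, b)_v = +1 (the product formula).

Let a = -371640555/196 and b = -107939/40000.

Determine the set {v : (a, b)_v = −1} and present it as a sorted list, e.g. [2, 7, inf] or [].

Mod squares: a ≡ -509795, b ≡ -299. Check v ∈ {∞, 2, 3, 5, 7, 11, 13, 19, 23, 31}.
v=5: a=5^1·(≡4), b=5^-4·(≡4) mod 5; (4|5)=+1, (4|5)=+1; (−1)^{1·-4·2}·(+1)^-4·(+1)^1 = +1.
v=3: a=3^6·(≡1), b=3^0·(≡1) mod 3; (1|3)=+1, (1|3)=+1; (−1)^{6·0·1}·(+1)^0·(+1)^6 = +1.
v=∞: -509795 < 0 and -299 < 0  ⇒  (a,b)_∞ = -1.
v=19: a=19^0·(≡12), b=19^2·(≡1) mod 19; (12|19)=-1, (1|19)=+1; (−1)^{0·2·9}·(-1)^2·(+1)^0 = +1.
v=11: a=11^1·(≡3), b=11^0·(≡1) mod 11; (3|11)=+1, (1|11)=+1; (−1)^{1·0·5}·(+1)^0·(+1)^1 = +1.
v=23: a=23^1·(≡17), b=23^1·(≡15) mod 23; (17|23)=-1, (15|23)=-1; (−1)^{1·1·11}·(-1)^1·(-1)^1 = -1.
v=2: v_2(a)=-2, v_2(b)=-6; units ≡ 5, 5 (mod 8); ε·ε+αω+βω = 0·0+-2·1+-6·1 ≡ 0  ⇒  (a,b)_2 = +1.
v=31: a=31^1·(≡7), b=31^0·(≡22) mod 31; (7|31)=+1, (22|31)=-1; (−1)^{1·0·15}·(+1)^0·(-1)^1 = -1.
v=13: a=13^1·(≡6), b=13^1·(≡9) mod 13; (6|13)=-1, (9|13)=+1; (−1)^{1·1·6}·(-1)^1·(+1)^1 = -1.
v=7: a=7^-2·(≡2), b=7^0·(≡4) mod 7; (2|7)=+1, (4|7)=+1; (−1)^{-2·0·3}·(+1)^0·(+1)^-2 = +1.
Ram(-509795, -299) = {13, 23, 31, ∞}; no ℚ_13-point on the conic.

[13, 23, 31, inf]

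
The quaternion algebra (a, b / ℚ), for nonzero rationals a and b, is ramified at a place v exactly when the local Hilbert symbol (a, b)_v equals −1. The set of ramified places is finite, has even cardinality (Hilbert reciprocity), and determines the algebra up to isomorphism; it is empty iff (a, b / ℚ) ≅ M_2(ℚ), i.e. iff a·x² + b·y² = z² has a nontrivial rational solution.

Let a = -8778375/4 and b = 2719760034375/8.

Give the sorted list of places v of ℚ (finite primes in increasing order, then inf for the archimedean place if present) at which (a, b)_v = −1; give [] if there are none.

[]

(a, b) ≡ (-15, 510) mod (ℚ^×)²; places V = {2, 3, 5, 17, ∞}.
(a,b)_3: α=5, u≡1; β=11, v≡2 (mod 3); (1|3)=+1, (2|3)=-1; sign (−1)^1·+1^11·-1^5 = +1.
(a,b)_17: α=2, u≡1; β=3, v≡8 (mod 17); (1|17)=+1, (8|17)=+1; sign (−1)^0·+1^3·+1^2 = +1.
(a,b)_∞: sgn(-15)=−, sgn(510)=+, so +1.
(a,b)_5: α=3, u≡2; β=5, v≡2 (mod 5); (2|5)=-1, (2|5)=-1; sign (−1)^0·-1^5·-1^3 = +1.
(a,b)_2: α=-2, β=-3; u≡1, v≡7 (mod 8); ε(u)ε(v)=0·1, αω(v)=-2·0, βω(u)=-3·0; sum ≡ 0  ⇒  +1.
Ram(a, b) = ∅: the form -15·x² + 510·y² − z² is isotropic over every ℚ_v, so by Hasse–Minkowski it is isotropic over ℚ.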